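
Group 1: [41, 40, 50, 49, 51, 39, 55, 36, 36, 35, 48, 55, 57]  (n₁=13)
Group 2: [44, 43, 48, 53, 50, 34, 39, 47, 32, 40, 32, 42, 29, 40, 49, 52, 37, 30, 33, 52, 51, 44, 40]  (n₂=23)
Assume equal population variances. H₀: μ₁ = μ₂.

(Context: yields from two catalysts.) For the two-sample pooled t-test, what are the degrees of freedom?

df = n₁ + n₂ − 2 = 13 + 23 − 2 = 34

degrees of freedom = 34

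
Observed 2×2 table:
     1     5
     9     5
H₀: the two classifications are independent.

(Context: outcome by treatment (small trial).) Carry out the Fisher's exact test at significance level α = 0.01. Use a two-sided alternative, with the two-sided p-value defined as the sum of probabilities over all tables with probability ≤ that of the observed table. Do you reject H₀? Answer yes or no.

reject H₀: no

Margins: r₁=6, r₂=14, c₁=10, c₂=10, n=20
p_obs = C(6,1)·C(14,9)/C(20,10); sum pmf over tables with pmf ≤ p_obs
p-value (two-sided) = 0.14087
At α=0.01: p ≥ α → fail to reject H₀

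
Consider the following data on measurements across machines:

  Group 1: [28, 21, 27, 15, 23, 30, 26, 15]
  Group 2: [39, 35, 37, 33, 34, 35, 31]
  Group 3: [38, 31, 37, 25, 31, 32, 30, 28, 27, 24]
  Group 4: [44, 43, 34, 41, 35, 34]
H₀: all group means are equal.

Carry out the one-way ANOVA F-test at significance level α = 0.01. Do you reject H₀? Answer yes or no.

Group means [23.12, 34.86, 30.30, 38.50], grand mean 31.065
SSB = Σnᵢ(x̄ᵢ−x̄)² = 942.539; SSW = ΣΣ(x−x̄ᵢ)² = 573.332
MSB = 942.539/3 = 314.1796; MSW = 573.332/27 = 21.2345
F = MSB/MSW = 14.7957
df = (3, 27)
p-value (upper-tail) = 0.00001
At α=0.01: p < α → reject H₀

reject H₀: yes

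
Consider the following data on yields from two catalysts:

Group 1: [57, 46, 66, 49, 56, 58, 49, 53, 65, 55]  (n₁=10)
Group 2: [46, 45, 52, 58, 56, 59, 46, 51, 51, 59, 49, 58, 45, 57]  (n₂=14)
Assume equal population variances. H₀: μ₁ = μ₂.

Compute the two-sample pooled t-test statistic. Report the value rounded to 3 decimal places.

x̄₁=55.400, s₁=6.586, n₁=10
x̄₂=52.286, s₂=5.483, n₂=14
s_p² = [9·6.586² + 13·5.483²]/22 = 35.5117
SE = √(s_p²·(1/10+1/14)) = 2.4673
t = (55.400−52.286)/2.4673 = 1.2622
df = 22

test statistic = 1.262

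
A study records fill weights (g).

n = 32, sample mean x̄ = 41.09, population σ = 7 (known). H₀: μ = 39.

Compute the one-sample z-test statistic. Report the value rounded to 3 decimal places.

SE = σ/√n = 7/√32 = 1.2374
z = (x̄−μ₀)/SE = (41.09−39)/1.2374 = 1.6890

test statistic = 1.689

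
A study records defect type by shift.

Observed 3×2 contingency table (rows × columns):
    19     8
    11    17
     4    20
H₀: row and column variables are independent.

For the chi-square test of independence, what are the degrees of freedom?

degrees of freedom = 2

df = (r−1)(c−1) = (3−1)·(2−1) = 2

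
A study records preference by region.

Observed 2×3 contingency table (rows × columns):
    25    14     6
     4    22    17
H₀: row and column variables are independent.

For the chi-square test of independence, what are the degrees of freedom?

df = (r−1)(c−1) = (2−1)·(3−1) = 2

degrees of freedom = 2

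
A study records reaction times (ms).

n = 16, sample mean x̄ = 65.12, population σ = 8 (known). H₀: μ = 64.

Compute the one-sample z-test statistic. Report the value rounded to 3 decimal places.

SE = σ/√n = 8/√16 = 2.0000
z = (x̄−μ₀)/SE = (65.12−64)/2.0000 = 0.5600

test statistic = 0.560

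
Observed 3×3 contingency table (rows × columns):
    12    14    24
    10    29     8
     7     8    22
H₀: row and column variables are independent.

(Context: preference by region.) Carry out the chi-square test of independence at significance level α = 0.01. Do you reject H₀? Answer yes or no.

Row totals [50, 47, 37], col totals [29, 51, 54], n=134
χ² = (12−10.82)²/10.82 + (14−19.03)²/19.03 + (24−20.15)²/20.15 + (10−10.17)²/10.17 + (29−17.89)²/17.89 + (8−18.94)²/18.94 + (7−8.01)²/8.01 + (8−14.08)²/14.08 + (22−14.91)²/14.91 = 21.5433
df = 4
p-value (upper-tail) = 0.00025
At α=0.01: p < α → reject H₀

reject H₀: yes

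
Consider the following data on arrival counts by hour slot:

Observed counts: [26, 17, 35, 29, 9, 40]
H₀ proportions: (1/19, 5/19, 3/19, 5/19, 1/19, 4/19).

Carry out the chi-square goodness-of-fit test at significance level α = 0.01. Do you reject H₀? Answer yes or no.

reject H₀: yes

n = 156; E_i = n·p_i = [8.21, 41.05, 24.63, 41.05, 8.21, 32.84]
χ² = (26−8.21)²/8.21 + (17−41.05)²/41.05 + (35−24.63)²/24.63 + (29−41.05)²/41.05 + (9−8.21)²/8.21 + (40−32.84)²/32.84 = 62.1752
df = 5
p-value (upper-tail) = 0.00000
At α=0.01: p < α → reject H₀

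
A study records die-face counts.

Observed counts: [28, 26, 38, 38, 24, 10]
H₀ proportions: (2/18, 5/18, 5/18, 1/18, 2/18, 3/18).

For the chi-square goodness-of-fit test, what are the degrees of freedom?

degrees of freedom = 5

df = k − 1 = 6 − 1 = 5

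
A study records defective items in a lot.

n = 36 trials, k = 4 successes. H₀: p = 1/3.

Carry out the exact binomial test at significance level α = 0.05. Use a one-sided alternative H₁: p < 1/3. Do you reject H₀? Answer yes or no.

reject H₀: yes

Exact binomial: n=36, k=4, p₀=1/3=0.3333
P(X≤4) from Σ C(n,i)·p₀^i·(1−p₀)^(n−i)
p-value (one-sided, H₁ less) = 0.00218
At α=0.05: p < α → reject H₀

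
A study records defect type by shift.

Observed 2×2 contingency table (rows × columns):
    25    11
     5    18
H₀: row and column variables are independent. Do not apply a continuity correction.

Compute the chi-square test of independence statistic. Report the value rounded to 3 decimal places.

Row totals [36, 23], col totals [30, 29], n=59
χ² = (25−18.31)²/18.31 + (11−17.69)²/17.69 + (5−11.69)²/11.69 + (18−11.31)²/11.31 = 12.7790
df = 1

test statistic = 12.779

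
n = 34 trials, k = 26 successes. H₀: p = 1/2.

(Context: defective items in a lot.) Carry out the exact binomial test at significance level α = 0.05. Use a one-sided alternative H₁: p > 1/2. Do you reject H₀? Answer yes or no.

Exact binomial: n=34, k=26, p₀=1/2=0.5000
P(X≥26) from Σ C(n,i)·p₀^i·(1−p₀)^(n−i)
p-value (one-sided, H₁ greater) = 0.00147
At α=0.05: p < α → reject H₀

reject H₀: yes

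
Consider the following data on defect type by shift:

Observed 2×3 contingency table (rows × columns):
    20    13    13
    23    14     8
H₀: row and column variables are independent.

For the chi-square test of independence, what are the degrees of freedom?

df = (r−1)(c−1) = (2−1)·(3−1) = 2

degrees of freedom = 2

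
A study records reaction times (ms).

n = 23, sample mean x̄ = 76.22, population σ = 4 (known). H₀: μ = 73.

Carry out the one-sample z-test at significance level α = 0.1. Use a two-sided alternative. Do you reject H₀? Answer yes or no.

reject H₀: yes

SE = σ/√n = 4/√23 = 0.8341
z = (x̄−μ₀)/SE = (76.22−73)/0.8341 = 3.8606
p-value (two-sided) = 0.00011
At α=0.1: p < α → reject H₀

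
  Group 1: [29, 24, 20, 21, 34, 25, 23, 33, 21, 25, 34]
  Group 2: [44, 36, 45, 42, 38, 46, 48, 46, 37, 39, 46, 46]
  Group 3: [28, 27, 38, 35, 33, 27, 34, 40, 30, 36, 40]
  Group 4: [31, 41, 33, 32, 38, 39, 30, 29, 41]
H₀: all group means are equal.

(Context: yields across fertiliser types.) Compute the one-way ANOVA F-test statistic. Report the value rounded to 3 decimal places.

test statistic = 22.594

Group means [26.27, 42.75, 33.45, 34.89], grand mean 34.512
SSB = Σnᵢ(x̄ᵢ−x̄)² = 1574.696; SSW = ΣΣ(x−x̄ᵢ)² = 906.048
MSB = 1574.696/3 = 524.8987; MSW = 906.048/39 = 23.2320
F = MSB/MSW = 22.5938
df = (3, 39)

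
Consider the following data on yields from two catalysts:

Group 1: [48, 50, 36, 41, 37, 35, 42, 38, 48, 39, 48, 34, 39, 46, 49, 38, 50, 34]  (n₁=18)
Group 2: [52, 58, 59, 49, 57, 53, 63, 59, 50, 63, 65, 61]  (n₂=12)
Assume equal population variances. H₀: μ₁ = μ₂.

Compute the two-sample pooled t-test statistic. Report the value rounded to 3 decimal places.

x̄₁=41.778, s₁=5.887, n₁=18
x̄₂=57.417, s₂=5.334, n₂=12
s_p² = [17·5.887² + 11·5.334²]/28 = 32.2153
SE = √(s_p²·(1/18+1/12)) = 2.1153
t = (41.778−57.417)/2.1153 = -7.3933
df = 28

test statistic = -7.393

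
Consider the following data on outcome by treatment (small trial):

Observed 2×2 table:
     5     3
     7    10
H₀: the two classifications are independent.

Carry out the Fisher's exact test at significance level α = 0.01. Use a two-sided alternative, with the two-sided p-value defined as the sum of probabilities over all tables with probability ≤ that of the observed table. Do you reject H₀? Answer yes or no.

reject H₀: no

Margins: r₁=8, r₂=17, c₁=12, c₂=13, n=25
p_obs = C(8,5)·C(17,7)/C(25,12); sum pmf over tables with pmf ≤ p_obs
p-value (two-sided) = 0.41098
At α=0.01: p ≥ α → fail to reject H₀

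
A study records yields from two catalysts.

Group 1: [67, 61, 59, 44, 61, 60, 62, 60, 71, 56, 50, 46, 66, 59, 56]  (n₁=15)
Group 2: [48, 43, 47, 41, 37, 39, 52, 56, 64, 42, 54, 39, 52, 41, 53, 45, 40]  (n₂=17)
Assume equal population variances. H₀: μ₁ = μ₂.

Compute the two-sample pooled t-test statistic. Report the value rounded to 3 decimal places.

test statistic = 4.506

x̄₁=58.533, s₁=7.396, n₁=15
x̄₂=46.647, s₂=7.491, n₂=17
s_p² = [14·7.396² + 16·7.491²]/30 = 55.4539
SE = √(s_p²·(1/15+1/17)) = 2.6380
t = (58.533−46.647)/2.6380 = 4.5058
df = 30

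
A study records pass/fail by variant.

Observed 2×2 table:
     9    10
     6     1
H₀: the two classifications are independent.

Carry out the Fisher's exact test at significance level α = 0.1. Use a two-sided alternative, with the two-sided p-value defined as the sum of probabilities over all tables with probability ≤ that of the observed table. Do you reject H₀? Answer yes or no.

reject H₀: no

Margins: r₁=19, r₂=7, c₁=15, c₂=11, n=26
p_obs = C(19,9)·C(7,6)/C(26,15); sum pmf over tables with pmf ≤ p_obs
p-value (two-sided) = 0.17826
At α=0.1: p ≥ α → fail to reject H₀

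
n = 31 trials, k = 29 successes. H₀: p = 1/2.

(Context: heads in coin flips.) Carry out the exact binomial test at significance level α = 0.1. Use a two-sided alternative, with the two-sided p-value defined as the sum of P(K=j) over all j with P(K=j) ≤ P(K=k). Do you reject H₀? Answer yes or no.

Exact binomial: n=31, k=29, p₀=1/2=0.5000
P(X=j) = C(n,j)·p₀^j·(1−p₀)^(n−j); p = Σ P(X=j) over j with P(X=j) ≤ P(X=29)
p-value (two-sided) = 0.00000
At α=0.1: p < α → reject H₀

reject H₀: yes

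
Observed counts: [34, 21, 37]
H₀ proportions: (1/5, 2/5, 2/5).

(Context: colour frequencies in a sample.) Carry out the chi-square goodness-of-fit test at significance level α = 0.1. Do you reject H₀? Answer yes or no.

n = 92; E_i = n·p_i = [18.40, 36.80, 36.80]
χ² = (34−18.40)²/18.40 + (21−36.80)²/36.80 + (37−36.80)²/36.80 = 20.0109
df = 2
p-value (upper-tail) = 0.00005
At α=0.1: p < α → reject H₀

reject H₀: yes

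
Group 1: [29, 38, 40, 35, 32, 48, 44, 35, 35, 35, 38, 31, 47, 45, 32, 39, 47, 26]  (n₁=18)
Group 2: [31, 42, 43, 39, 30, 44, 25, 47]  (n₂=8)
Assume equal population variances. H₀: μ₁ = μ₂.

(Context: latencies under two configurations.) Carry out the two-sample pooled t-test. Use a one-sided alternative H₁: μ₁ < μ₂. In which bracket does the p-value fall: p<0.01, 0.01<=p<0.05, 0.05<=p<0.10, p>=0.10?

x̄₁=37.556, s₁=6.555, n₁=18
x̄₂=37.625, s₂=7.927, n₂=8
s_p² = [17·6.555² + 7·7.927²]/24 = 48.7633
SE = √(s_p²·(1/18+1/8)) = 2.9672
t = (37.556−37.625)/2.9672 = -0.0234
df = 24
p-value (one-sided, H₁ less) = 0.49076
→ bracket: p>=0.10

p-value bracket: p>=0.10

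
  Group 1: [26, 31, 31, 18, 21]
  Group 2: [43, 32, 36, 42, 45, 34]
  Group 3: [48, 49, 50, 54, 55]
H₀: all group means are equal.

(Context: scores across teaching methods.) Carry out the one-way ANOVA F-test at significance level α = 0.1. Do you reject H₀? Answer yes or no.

reject H₀: yes

Group means [25.40, 38.67, 51.20], grand mean 38.438
SSB = Σnᵢ(x̄ᵢ−x̄)² = 1664.604; SSW = ΣΣ(x−x̄ᵢ)² = 319.333
MSB = 1664.604/2 = 832.3021; MSW = 319.333/13 = 24.5641
F = MSB/MSW = 33.8829
df = (2, 13)
p-value (upper-tail) = 0.00001
At α=0.1: p < α → reject H₀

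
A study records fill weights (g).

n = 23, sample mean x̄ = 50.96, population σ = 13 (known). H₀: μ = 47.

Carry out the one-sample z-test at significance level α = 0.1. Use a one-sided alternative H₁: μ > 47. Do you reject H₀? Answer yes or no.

SE = σ/√n = 13/√23 = 2.7107
z = (x̄−μ₀)/SE = (50.96−47)/2.7107 = 1.4609
p-value (one-sided, H₁ greater) = 0.07202
At α=0.1: p < α → reject H₀

reject H₀: yes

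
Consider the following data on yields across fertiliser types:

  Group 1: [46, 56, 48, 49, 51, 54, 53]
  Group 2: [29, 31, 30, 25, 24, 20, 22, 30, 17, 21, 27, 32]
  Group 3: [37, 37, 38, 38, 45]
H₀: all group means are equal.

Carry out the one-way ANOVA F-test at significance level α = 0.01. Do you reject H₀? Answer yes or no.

reject H₀: yes

Group means [51.00, 25.67, 39.00], grand mean 35.833
SSB = Σnᵢ(x̄ᵢ−x̄)² = 2900.667; SSW = ΣΣ(x−x̄ᵢ)² = 386.667
MSB = 2900.667/2 = 1450.3333; MSW = 386.667/21 = 18.4127
F = MSB/MSW = 78.7681
df = (2, 21)
p-value (upper-tail) = 0.00000
At α=0.01: p < α → reject H₀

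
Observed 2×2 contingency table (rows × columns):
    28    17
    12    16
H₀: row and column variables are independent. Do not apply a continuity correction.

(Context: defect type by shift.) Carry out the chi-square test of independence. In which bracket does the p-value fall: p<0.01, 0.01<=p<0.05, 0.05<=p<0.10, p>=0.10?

p-value bracket: p>=0.10

Row totals [45, 28], col totals [40, 33], n=73
χ² = (28−24.66)²/24.66 + (17−20.34)²/20.34 + (12−15.34)²/15.34 + (16−12.66)²/12.66 = 2.6131
df = 1
p-value (upper-tail) = 0.10598
→ bracket: p>=0.10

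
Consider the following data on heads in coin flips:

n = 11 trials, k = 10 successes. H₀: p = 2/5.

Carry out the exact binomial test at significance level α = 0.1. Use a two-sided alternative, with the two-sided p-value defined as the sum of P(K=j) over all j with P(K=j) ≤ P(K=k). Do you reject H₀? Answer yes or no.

reject H₀: yes

Exact binomial: n=11, k=10, p₀=2/5=0.4000
P(X=j) = C(n,j)·p₀^j·(1−p₀)^(n−j); p = Σ P(X=j) over j with P(X=j) ≤ P(X=10)
p-value (two-sided) = 0.00073
At α=0.1: p < α → reject H₀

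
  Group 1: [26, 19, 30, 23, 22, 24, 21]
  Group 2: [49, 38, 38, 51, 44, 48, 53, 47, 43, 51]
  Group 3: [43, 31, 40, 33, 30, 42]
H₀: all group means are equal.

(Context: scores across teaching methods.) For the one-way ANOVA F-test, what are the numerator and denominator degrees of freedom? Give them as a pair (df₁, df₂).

k = 3 groups, N = 23 total
df = (k−1, N−k) = (3−1, 23−3) = (2, 20)

degrees of freedom = [2, 20]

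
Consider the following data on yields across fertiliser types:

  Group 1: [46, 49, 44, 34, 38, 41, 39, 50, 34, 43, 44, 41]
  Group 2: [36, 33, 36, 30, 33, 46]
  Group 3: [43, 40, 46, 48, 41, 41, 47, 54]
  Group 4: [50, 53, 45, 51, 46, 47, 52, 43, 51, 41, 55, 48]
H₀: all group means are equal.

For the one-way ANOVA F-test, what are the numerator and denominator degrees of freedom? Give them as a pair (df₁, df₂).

k = 4 groups, N = 38 total
df = (k−1, N−k) = (4−1, 38−4) = (3, 34)

degrees of freedom = [3, 34]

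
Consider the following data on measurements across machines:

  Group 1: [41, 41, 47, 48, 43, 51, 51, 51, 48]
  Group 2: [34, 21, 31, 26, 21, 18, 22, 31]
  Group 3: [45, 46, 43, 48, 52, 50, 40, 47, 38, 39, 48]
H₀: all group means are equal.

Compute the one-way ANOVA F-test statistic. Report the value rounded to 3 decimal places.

test statistic = 50.395

Group means [46.78, 25.50, 45.09], grand mean 40.036
SSB = Σnᵢ(x̄ᵢ−x̄)² = 2380.500; SSW = ΣΣ(x−x̄ᵢ)² = 590.465
MSB = 2380.500/2 = 1190.2498; MSW = 590.465/25 = 23.6186
F = MSB/MSW = 50.3946
df = (2, 25)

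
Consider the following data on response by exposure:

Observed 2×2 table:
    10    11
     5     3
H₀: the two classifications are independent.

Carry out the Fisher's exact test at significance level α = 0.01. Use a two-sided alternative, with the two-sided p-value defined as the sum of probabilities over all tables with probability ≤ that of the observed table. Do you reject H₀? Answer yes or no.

Margins: r₁=21, r₂=8, c₁=15, c₂=14, n=29
p_obs = C(21,10)·C(8,5)/C(29,15); sum pmf over tables with pmf ≤ p_obs
p-value (two-sided) = 0.68166
At α=0.01: p ≥ α → fail to reject H₀

reject H₀: no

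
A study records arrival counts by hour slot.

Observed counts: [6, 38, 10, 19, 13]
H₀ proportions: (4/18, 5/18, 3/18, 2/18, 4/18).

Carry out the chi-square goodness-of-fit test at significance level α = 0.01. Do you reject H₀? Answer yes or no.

n = 86; E_i = n·p_i = [19.11, 23.89, 14.33, 9.56, 19.11]
χ² = (6−19.11)²/19.11 + (38−23.89)²/23.89 + (10−14.33)²/14.33 + (19−9.56)²/9.56 + (13−19.11)²/19.11 = 29.9291
df = 4
p-value (upper-tail) = 0.00001
At α=0.01: p < α → reject H₀

reject H₀: yes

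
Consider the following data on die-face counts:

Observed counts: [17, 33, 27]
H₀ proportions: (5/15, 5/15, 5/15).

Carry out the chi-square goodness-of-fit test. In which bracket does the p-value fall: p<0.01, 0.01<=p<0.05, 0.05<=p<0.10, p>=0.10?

n = 77; E_i = n·p_i = [25.67, 25.67, 25.67]
χ² = (17−25.67)²/25.67 + (33−25.67)²/25.67 + (27−25.67)²/25.67 = 5.0909
df = 2
p-value (upper-tail) = 0.07844
→ bracket: 0.05<=p<0.10

p-value bracket: 0.05<=p<0.10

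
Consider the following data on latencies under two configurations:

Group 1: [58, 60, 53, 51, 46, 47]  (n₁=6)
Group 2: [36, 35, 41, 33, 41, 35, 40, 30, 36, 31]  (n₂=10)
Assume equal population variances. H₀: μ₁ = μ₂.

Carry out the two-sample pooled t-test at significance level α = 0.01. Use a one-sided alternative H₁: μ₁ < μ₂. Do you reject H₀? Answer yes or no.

reject H₀: no

x̄₁=52.500, s₁=5.683, n₁=6
x̄₂=35.800, s₂=3.910, n₂=10
s_p² = [5·5.683² + 9·3.910²]/14 = 21.3643
SE = √(s_p²·(1/6+1/10)) = 2.3869
t = (52.500−35.800)/2.3869 = 6.9966
df = 14
p-value (one-sided, H₁ less) = 1.00000
At α=0.01: p ≥ α → fail to reject H₀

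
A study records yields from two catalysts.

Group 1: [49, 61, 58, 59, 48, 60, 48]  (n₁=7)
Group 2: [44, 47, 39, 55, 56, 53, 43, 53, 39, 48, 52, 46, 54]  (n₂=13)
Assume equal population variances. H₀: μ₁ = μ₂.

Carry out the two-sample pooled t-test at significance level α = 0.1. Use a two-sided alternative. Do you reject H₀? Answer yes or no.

reject H₀: yes

x̄₁=54.714, s₁=6.047, n₁=7
x̄₂=48.385, s₂=5.924, n₂=13
s_p² = [6·6.047² + 12·5.924²]/18 = 35.5836
SE = √(s_p²·(1/7+1/13)) = 2.7965
t = (54.714−48.385)/2.7965 = 2.2634
df = 18
p-value (two-sided) = 0.03621
At α=0.1: p < α → reject H₀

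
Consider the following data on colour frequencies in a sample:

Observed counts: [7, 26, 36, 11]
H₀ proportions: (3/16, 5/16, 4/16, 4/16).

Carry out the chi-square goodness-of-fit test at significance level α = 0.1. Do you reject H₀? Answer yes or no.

n = 80; E_i = n·p_i = [15.00, 25.00, 20.00, 20.00]
χ² = (7−15.00)²/15.00 + (26−25.00)²/25.00 + (36−20.00)²/20.00 + (11−20.00)²/20.00 = 21.1567
df = 3
p-value (upper-tail) = 0.00010
At α=0.1: p < α → reject H₀

reject H₀: yes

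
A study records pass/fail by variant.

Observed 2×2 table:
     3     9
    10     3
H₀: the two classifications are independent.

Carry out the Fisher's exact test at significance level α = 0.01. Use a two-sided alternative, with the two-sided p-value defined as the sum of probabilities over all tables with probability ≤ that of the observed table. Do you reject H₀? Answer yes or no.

Margins: r₁=12, r₂=13, c₁=13, c₂=12, n=25
p_obs = C(12,3)·C(13,10)/C(25,13); sum pmf over tables with pmf ≤ p_obs
p-value (two-sided) = 0.01693
At α=0.01: p ≥ α → fail to reject H₀

reject H₀: no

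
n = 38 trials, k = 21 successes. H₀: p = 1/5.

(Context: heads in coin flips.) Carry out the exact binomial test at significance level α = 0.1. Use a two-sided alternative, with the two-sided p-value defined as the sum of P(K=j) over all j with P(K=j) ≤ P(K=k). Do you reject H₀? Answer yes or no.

reject H₀: yes

Exact binomial: n=38, k=21, p₀=1/5=0.2000
P(X=j) = C(n,j)·p₀^j·(1−p₀)^(n−j); p = Σ P(X=j) over j with P(X=j) ≤ P(X=21)
p-value (two-sided) = 0.00000
At α=0.1: p < α → reject H₀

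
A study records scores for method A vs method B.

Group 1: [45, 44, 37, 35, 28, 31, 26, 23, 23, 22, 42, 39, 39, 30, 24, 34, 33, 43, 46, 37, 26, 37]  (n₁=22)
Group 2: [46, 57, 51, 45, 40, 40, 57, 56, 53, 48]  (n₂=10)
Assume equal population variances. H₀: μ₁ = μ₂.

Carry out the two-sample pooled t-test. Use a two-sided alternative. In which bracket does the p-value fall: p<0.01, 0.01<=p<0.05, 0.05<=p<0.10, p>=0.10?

p-value bracket: p<0.01

x̄₁=33.818, s₁=7.756, n₁=22
x̄₂=49.300, s₂=6.533, n₂=10
s_p² = [21·7.756² + 9·6.533²]/30 = 54.9124
SE = √(s_p²·(1/22+1/10)) = 2.8262
t = (33.818−49.300)/2.8262 = -5.4780
df = 30
p-value (two-sided) = 0.00001
→ bracket: p<0.01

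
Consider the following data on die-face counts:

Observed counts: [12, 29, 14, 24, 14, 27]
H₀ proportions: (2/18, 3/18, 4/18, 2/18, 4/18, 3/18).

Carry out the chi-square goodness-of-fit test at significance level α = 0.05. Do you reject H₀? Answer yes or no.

n = 120; E_i = n·p_i = [13.33, 20.00, 26.67, 13.33, 26.67, 20.00]
χ² = (12−13.33)²/13.33 + (29−20.00)²/20.00 + (14−26.67)²/26.67 + (24−13.33)²/13.33 + (14−26.67)²/26.67 + (27−20.00)²/20.00 = 27.2000
df = 5
p-value (upper-tail) = 0.00005
At α=0.05: p < α → reject H₀

reject H₀: yes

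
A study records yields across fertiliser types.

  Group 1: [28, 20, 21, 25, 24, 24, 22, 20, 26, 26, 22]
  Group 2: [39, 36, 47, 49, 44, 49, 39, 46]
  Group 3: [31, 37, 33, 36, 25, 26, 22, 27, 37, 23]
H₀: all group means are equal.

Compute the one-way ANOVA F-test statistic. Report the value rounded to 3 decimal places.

Group means [23.45, 43.62, 29.70], grand mean 31.172
SSB = Σnᵢ(x̄ᵢ−x̄)² = 1917.436; SSW = ΣΣ(x−x̄ᵢ)² = 552.702
MSB = 1917.436/2 = 958.7178; MSW = 552.702/26 = 21.2578
F = MSB/MSW = 45.0996
df = (2, 26)

test statistic = 45.100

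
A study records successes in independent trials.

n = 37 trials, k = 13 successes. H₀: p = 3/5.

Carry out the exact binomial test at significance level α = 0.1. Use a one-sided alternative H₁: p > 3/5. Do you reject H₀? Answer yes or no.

Exact binomial: n=37, k=13, p₀=3/5=0.6000
P(X≥13) from Σ C(n,i)·p₀^i·(1−p₀)^(n−i)
p-value (one-sided, H₁ greater) = 0.99936
At α=0.1: p ≥ α → fail to reject H₀

reject H₀: no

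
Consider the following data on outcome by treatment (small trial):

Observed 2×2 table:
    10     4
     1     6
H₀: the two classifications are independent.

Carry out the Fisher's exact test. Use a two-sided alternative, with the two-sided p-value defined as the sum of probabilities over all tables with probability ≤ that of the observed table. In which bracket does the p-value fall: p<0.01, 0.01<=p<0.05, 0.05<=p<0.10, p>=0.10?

Margins: r₁=14, r₂=7, c₁=11, c₂=10, n=21
p_obs = C(14,10)·C(7,1)/C(21,11); sum pmf over tables with pmf ≤ p_obs
p-value (two-sided) = 0.02374
→ bracket: 0.01<=p<0.05

p-value bracket: 0.01<=p<0.05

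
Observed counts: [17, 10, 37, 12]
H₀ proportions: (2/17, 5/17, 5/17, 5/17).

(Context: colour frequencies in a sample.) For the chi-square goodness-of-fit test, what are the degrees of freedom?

degrees of freedom = 3

df = k − 1 = 4 − 1 = 3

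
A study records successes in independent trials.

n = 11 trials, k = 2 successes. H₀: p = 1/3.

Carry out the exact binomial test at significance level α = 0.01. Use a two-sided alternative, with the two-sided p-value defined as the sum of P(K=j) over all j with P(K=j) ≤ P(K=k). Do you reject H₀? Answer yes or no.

Exact binomial: n=11, k=2, p₀=1/3=0.3333
P(X=j) = C(n,j)·p₀^j·(1−p₀)^(n−j); p = Σ P(X=j) over j with P(X=j) ≤ P(X=2)
p-value (two-sided) = 0.35620
At α=0.01: p ≥ α → fail to reject H₀

reject H₀: no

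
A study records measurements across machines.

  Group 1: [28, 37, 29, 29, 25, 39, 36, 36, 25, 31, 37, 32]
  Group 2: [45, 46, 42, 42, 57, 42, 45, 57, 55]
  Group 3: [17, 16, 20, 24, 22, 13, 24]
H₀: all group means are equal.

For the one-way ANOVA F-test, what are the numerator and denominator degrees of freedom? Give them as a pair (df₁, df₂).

k = 3 groups, N = 28 total
df = (k−1, N−k) = (3−1, 28−3) = (2, 25)

degrees of freedom = [2, 25]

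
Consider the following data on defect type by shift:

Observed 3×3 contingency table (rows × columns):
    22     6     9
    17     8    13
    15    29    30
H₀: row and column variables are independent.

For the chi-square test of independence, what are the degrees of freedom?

df = (r−1)(c−1) = (3−1)·(3−1) = 4

degrees of freedom = 4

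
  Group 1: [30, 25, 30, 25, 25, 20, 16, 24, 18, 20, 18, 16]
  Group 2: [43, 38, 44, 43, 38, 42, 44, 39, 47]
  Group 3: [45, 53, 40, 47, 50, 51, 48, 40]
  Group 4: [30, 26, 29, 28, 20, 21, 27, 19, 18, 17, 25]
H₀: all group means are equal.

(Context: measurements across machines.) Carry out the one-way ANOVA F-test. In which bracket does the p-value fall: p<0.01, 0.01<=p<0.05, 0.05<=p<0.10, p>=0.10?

Group means [22.25, 42.00, 46.75, 23.64], grand mean 31.975
SSB = Σnᵢ(x̄ᵢ−x̄)² = 4550.680; SSW = ΣΣ(x−x̄ᵢ)² = 734.295
MSB = 4550.680/3 = 1516.8932; MSW = 734.295/36 = 20.3971
F = MSB/MSW = 74.3681
df = (3, 36)
p-value (upper-tail) = 0.00000
→ bracket: p<0.01

p-value bracket: p<0.01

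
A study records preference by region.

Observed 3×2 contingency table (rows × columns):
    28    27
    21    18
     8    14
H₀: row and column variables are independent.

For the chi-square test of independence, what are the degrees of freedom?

degrees of freedom = 2

df = (r−1)(c−1) = (3−1)·(2−1) = 2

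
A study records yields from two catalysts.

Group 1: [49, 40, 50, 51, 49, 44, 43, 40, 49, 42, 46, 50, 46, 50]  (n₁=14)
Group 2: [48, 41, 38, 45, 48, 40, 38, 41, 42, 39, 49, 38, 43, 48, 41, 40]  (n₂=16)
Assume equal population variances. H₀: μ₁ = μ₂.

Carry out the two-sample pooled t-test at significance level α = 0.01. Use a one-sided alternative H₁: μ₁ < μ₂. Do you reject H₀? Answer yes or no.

x̄₁=46.357, s₁=3.915, n₁=14
x̄₂=42.438, s₂=3.932, n₂=16
s_p² = [13·3.915² + 15·3.932²]/28 = 15.3983
SE = √(s_p²·(1/14+1/16)) = 1.4361
t = (46.357−42.438)/1.4361 = 2.7294
df = 28
p-value (one-sided, H₁ less) = 0.99458
At α=0.01: p ≥ α → fail to reject H₀

reject H₀: no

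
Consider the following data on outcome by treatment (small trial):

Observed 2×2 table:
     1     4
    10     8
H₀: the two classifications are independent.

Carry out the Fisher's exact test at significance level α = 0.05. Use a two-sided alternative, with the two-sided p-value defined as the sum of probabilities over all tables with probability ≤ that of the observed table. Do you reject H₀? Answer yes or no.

Margins: r₁=5, r₂=18, c₁=11, c₂=12, n=23
p_obs = C(5,1)·C(18,10)/C(23,11); sum pmf over tables with pmf ≤ p_obs
p-value (two-sided) = 0.31677
At α=0.05: p ≥ α → fail to reject H₀

reject H₀: no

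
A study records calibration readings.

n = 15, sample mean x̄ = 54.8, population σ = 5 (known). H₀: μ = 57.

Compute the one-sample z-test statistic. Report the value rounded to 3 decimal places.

SE = σ/√n = 5/√15 = 1.2910
z = (x̄−μ₀)/SE = (54.8−57)/1.2910 = -1.7041

test statistic = -1.704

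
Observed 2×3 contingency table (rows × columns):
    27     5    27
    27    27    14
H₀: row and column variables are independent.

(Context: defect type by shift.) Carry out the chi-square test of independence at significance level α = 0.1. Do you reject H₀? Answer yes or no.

Row totals [59, 68], col totals [54, 32, 41], n=127
χ² = (27−25.09)²/25.09 + (5−14.87)²/14.87 + (27−19.05)²/19.05 + (27−28.91)²/28.91 + (27−17.13)²/17.13 + (14−21.95)²/21.95 = 18.7031
df = 2
p-value (upper-tail) = 0.00009
At α=0.1: p < α → reject H₀

reject H₀: yes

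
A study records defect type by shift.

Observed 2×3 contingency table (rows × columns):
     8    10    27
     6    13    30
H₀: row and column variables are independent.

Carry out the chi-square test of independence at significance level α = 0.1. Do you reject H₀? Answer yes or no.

reject H₀: no

Row totals [45, 49], col totals [14, 23, 57], n=94
χ² = (8−6.70)²/6.70 + (10−11.01)²/11.01 + (27−27.29)²/27.29 + (6−7.30)²/7.30 + (13−11.99)²/11.99 + (30−29.71)²/29.71 = 0.6659
df = 2
p-value (upper-tail) = 0.71680
At α=0.1: p ≥ α → fail to reject H₀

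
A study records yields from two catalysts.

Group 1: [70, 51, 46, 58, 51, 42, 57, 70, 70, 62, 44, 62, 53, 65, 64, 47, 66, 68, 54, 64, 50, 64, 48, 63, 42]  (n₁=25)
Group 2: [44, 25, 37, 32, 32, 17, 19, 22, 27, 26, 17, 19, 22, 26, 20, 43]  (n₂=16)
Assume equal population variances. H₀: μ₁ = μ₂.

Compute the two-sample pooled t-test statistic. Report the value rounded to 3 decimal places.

test statistic = 10.514

x̄₁=57.240, s₁=9.293, n₁=25
x̄₂=26.750, s₂=8.668, n₂=16
s_p² = [24·9.293² + 15·8.668²]/39 = 82.0400
SE = √(s_p²·(1/25+1/16)) = 2.8998
t = (57.240−26.750)/2.8998 = 10.5144
df = 39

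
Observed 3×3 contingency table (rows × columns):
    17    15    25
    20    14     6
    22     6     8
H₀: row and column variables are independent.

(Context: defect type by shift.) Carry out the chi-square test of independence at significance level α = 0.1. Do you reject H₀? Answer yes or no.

Row totals [57, 40, 36], col totals [59, 35, 39], n=133
χ² = (17−25.29)²/25.29 + (15−15.00)²/15.00 + (25−16.71)²/16.71 + (20−17.74)²/17.74 + (14−10.53)²/10.53 + (6−11.73)²/11.73 + (22−15.97)²/15.97 + (6−9.47)²/9.47 + (8−10.56)²/10.56 = 15.2238
df = 4
p-value (upper-tail) = 0.00426
At α=0.1: p < α → reject H₀

reject H₀: yes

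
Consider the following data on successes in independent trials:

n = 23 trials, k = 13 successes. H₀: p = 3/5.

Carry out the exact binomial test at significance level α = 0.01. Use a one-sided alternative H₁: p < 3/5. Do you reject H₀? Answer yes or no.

reject H₀: no

Exact binomial: n=23, k=13, p₀=3/5=0.6000
P(X≤13) from Σ C(n,i)·p₀^i·(1−p₀)^(n−i)
p-value (one-sided, H₁ less) = 0.44377
At α=0.01: p ≥ α → fail to reject H₀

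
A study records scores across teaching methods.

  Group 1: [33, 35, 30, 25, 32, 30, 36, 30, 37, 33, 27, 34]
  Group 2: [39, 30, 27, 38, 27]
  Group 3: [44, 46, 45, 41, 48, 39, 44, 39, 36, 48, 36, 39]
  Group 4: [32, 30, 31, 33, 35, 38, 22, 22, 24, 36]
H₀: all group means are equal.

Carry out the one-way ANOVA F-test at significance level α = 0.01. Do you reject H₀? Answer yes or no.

Group means [31.83, 32.20, 42.08, 30.30], grand mean 34.641
SSB = Σnᵢ(x̄ᵢ−x̄)² = 977.491; SSW = ΣΣ(x−x̄ᵢ)² = 787.483
MSB = 977.491/3 = 325.8303; MSW = 787.483/35 = 22.4995
F = MSB/MSW = 14.4817
df = (3, 35)
p-value (upper-tail) = 0.00000
At α=0.01: p < α → reject H₀

reject H₀: yes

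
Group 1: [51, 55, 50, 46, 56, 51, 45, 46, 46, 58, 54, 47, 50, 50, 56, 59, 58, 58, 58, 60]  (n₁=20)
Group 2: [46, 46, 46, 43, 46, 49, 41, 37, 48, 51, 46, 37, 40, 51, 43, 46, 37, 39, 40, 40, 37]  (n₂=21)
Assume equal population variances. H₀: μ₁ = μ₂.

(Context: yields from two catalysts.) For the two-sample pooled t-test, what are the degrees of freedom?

df = n₁ + n₂ − 2 = 20 + 21 − 2 = 39

degrees of freedom = 39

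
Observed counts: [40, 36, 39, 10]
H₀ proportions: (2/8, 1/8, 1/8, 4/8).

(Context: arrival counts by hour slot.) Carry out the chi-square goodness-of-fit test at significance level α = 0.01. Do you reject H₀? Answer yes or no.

reject H₀: yes

n = 125; E_i = n·p_i = [31.25, 15.62, 15.62, 62.50]
χ² = (40−31.25)²/31.25 + (36−15.62)²/15.62 + (39−15.62)²/15.62 + (10−62.50)²/62.50 = 108.0880
df = 3
p-value (upper-tail) = 0.00000
At α=0.01: p < α → reject H₀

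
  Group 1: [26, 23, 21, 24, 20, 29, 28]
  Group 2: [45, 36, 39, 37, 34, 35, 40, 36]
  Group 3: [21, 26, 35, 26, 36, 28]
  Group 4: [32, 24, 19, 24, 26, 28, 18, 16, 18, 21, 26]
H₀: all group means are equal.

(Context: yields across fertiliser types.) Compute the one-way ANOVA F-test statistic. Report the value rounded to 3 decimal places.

test statistic = 18.644

Group means [24.43, 37.75, 28.67, 22.91], grand mean 28.031
SSB = Σnᵢ(x̄ᵢ−x̄)² = 1137.512; SSW = ΣΣ(x−x̄ᵢ)² = 569.457
MSB = 1137.512/3 = 379.1707; MSW = 569.457/28 = 20.3377
F = MSB/MSW = 18.6437
df = (3, 28)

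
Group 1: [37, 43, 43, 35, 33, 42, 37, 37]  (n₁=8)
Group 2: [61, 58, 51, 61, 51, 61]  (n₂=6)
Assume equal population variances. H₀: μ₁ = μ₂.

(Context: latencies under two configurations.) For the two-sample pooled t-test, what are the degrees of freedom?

degrees of freedom = 12

df = n₁ + n₂ − 2 = 8 + 6 − 2 = 12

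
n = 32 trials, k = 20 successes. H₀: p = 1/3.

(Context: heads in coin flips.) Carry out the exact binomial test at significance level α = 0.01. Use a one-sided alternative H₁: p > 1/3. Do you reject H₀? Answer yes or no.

Exact binomial: n=32, k=20, p₀=1/3=0.3333
P(X≥20) from Σ C(n,i)·p₀^i·(1−p₀)^(n−i)
p-value (one-sided, H₁ greater) = 0.00069
At α=0.01: p < α → reject H₀

reject H₀: yes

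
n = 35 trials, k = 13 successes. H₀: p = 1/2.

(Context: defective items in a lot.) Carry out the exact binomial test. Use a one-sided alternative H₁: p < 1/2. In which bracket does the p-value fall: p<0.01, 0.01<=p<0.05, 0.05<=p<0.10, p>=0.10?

Exact binomial: n=35, k=13, p₀=1/2=0.5000
P(X≤13) from Σ C(n,i)·p₀^i·(1−p₀)^(n−i)
p-value (one-sided, H₁ less) = 0.08773
→ bracket: 0.05<=p<0.10

p-value bracket: 0.05<=p<0.10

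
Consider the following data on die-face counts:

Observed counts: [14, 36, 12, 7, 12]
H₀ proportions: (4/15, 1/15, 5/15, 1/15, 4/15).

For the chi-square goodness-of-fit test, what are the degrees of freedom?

df = k − 1 = 5 − 1 = 4

degrees of freedom = 4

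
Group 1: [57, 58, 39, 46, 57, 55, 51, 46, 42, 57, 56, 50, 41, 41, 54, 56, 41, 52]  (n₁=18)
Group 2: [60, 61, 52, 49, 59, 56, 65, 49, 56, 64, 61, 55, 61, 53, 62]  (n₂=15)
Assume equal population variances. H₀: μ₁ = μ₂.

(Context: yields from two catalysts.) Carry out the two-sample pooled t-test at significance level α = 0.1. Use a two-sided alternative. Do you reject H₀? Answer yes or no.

reject H₀: yes

x̄₁=49.944, s₁=6.812, n₁=18
x̄₂=57.533, s₂=5.139, n₂=15
s_p² = [17·6.812² + 14·5.139²]/31 = 37.3767
SE = √(s_p²·(1/18+1/15)) = 2.1373
t = (49.944−57.533)/2.1373 = -3.5506
df = 31
p-value (two-sided) = 0.00125
At α=0.1: p < α → reject H₀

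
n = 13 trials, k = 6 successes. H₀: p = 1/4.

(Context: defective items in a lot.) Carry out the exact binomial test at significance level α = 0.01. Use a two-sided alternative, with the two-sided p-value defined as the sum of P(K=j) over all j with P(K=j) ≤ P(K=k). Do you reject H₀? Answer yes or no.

reject H₀: no

Exact binomial: n=13, k=6, p₀=1/4=0.2500
P(X=j) = C(n,j)·p₀^j·(1−p₀)^(n−j); p = Σ P(X=j) over j with P(X=j) ≤ P(X=6)
p-value (two-sided) = 0.10397
At α=0.01: p ≥ α → fail to reject H₀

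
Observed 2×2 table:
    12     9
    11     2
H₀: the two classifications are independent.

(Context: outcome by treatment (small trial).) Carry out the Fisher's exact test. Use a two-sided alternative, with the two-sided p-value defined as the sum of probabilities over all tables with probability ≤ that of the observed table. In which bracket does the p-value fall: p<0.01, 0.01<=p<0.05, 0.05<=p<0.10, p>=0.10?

Margins: r₁=21, r₂=13, c₁=23, c₂=11, n=34
p_obs = C(21,12)·C(13,11)/C(34,23); sum pmf over tables with pmf ≤ p_obs
p-value (two-sided) = 0.13982
→ bracket: p>=0.10

p-value bracket: p>=0.10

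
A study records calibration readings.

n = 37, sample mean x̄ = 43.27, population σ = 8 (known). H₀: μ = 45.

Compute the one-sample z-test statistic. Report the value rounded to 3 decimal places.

test statistic = -1.315

SE = σ/√n = 8/√37 = 1.3152
z = (x̄−μ₀)/SE = (43.27−45)/1.3152 = -1.3154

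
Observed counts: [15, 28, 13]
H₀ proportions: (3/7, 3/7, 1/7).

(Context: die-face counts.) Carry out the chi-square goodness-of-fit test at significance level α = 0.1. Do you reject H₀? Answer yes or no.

n = 56; E_i = n·p_i = [24.00, 24.00, 8.00]
χ² = (15−24.00)²/24.00 + (28−24.00)²/24.00 + (13−8.00)²/8.00 = 7.1667
df = 2
p-value (upper-tail) = 0.02778
At α=0.1: p < α → reject H₀

reject H₀: yes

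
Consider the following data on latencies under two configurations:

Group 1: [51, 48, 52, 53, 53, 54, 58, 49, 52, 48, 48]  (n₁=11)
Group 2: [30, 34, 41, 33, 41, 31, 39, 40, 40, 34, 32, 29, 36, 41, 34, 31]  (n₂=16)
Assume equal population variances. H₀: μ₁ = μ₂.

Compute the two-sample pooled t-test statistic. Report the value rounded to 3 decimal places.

x̄₁=51.455, s₁=3.110, n₁=11
x̄₂=35.375, s₂=4.334, n₂=16
s_p² = [10·3.110² + 15·4.334²]/25 = 15.1391
SE = √(s_p²·(1/11+1/16)) = 1.5240
t = (51.455−35.375)/1.5240 = 10.5511
df = 25

test statistic = 10.551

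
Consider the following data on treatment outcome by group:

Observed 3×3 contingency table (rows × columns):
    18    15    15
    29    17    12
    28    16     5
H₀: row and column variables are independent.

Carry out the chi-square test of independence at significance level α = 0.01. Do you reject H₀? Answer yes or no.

Row totals [48, 58, 49], col totals [75, 48, 32], n=155
χ² = (18−23.23)²/23.23 + (15−14.86)²/14.86 + (15−9.91)²/9.91 + (29−28.06)²/28.06 + (17−17.96)²/17.96 + (12−11.97)²/11.97 + (28−23.71)²/23.71 + (16−15.17)²/15.17 + (5−10.12)²/10.12 = 7.2832
df = 4
p-value (upper-tail) = 0.12166
At α=0.01: p ≥ α → fail to reject H₀

reject H₀: no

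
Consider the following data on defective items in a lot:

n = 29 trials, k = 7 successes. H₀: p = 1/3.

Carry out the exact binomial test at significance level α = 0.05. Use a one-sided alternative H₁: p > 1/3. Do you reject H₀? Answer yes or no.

reject H₀: no

Exact binomial: n=29, k=7, p₀=1/3=0.3333
P(X≥7) from Σ C(n,i)·p₀^i·(1−p₀)^(n−i)
p-value (one-sided, H₁ greater) = 0.89681
At α=0.05: p ≥ α → fail to reject H₀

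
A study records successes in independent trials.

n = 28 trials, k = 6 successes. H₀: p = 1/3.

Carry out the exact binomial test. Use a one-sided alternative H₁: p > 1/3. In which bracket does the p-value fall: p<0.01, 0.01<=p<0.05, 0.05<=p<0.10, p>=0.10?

p-value bracket: p>=0.10

Exact binomial: n=28, k=6, p₀=1/3=0.3333
P(X≥6) from Σ C(n,i)·p₀^i·(1−p₀)^(n−i)
p-value (one-sided, H₁ greater) = 0.94286
→ bracket: p>=0.10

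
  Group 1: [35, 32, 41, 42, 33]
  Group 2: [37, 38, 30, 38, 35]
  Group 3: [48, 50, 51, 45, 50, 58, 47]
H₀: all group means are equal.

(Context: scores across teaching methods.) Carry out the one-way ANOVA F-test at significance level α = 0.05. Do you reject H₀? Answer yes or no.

Group means [36.60, 35.60, 49.86], grand mean 41.765
SSB = Σnᵢ(x̄ᵢ−x̄)² = 781.802; SSW = ΣΣ(x−x̄ᵢ)² = 233.257
MSB = 781.802/2 = 390.9008; MSW = 233.257/14 = 16.6612
F = MSB/MSW = 23.4617
df = (2, 14)
p-value (upper-tail) = 0.00003
At α=0.05: p < α → reject H₀

reject H₀: yes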